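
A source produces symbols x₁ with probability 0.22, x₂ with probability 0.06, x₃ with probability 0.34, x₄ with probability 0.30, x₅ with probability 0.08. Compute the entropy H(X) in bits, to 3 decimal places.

H = −Σ pᵢ log₂ pᵢ.
−0.22·log₂(0.22) = 0.4806
−0.06·log₂(0.06) = 0.2435
−0.34·log₂(0.34) = 0.5292
−0.30·log₂(0.30) = 0.5211
−0.08·log₂(0.08) = 0.2915
Sum ≈ 2.0659 → 2.066 bits.

2.066 bits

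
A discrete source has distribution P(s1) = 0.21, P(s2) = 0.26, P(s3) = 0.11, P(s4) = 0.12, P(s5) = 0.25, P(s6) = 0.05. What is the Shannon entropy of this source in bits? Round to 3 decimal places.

H = −Σ pᵢ log₂ pᵢ.
−0.21·log₂(0.21) = 0.4728
−0.26·log₂(0.26) = 0.5053
−0.11·log₂(0.11) = 0.3503
−0.12·log₂(0.12) = 0.3671
−0.25·log₂(0.25) = 0.5000
−0.05·log₂(0.05) = 0.2161
Sum ≈ 2.4116 → 2.412 bits.

2.412 bits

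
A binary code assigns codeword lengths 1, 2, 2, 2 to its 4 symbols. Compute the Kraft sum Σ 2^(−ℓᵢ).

With common denominator 2^2 = 4: Σ 2^(−ℓᵢ) = 2/4 + 1/4 + 1/4 + 1/4 = 5/4 = 1.25.

1.25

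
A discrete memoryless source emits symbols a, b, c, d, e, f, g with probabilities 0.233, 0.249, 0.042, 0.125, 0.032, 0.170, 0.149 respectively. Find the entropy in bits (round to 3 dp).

2.559 bits

H = −Σ pᵢ log₂ pᵢ.
−0.233·log₂(0.233) = 0.4897
−0.249·log₂(0.249) = 0.4994
−0.042·log₂(0.042) = 0.1921
−0.125·log₂(0.125) = 0.3750
−0.032·log₂(0.032) = 0.1589
−0.170·log₂(0.170) = 0.4346
−0.149·log₂(0.149) = 0.4092
Sum ≈ 2.5589 → 2.559 bits.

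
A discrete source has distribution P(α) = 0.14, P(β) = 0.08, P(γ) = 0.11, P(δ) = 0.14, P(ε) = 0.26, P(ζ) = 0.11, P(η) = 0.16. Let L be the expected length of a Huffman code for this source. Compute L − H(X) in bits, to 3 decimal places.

Entropy H = −Σ p log₂ p ≈ 2.7146 bits.
Huffman merges: 2/25+11/100→19/100; 11/100+7/50→1/4; 7/50+4/25→3/10; 19/100+1/4→11/25; 13/50+3/10→14/25; 11/25+14/25→1. L = 137/50 ≈ 2.7400.
L − H = 2.7400 − 2.7146 = 0.025 bits.

0.025 bits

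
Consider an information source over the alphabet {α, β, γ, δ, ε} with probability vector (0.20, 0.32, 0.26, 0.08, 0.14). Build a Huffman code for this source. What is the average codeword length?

Repeatedly combine the two least-probable nodes; the expected code length is the sum of the merged weights.
merge 2/25 + 7/50 → 11/50
merge 1/5 + 11/50 → 21/50
merge 13/50 + 8/25 → 29/50
merge 21/50 + 29/50 → 1
L = 11/50 + 21/50 + 29/50 + 1 = 111/50 = 2.22 bits/symbol.

2.22 bits/symbol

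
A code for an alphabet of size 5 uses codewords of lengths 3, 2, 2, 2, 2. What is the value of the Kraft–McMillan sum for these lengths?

1.125

With common denominator 2^3 = 8: Σ 2^(−ℓᵢ) = 1/8 + 2/8 + 2/8 + 2/8 + 2/8 = 9/8 = 1.125.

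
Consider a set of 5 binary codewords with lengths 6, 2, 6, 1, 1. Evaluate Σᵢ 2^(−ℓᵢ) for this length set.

With common denominator 2^6 = 64: Σ 2^(−ℓᵢ) = 1/64 + 16/64 + 1/64 + 32/64 + 32/64 = 82/64 = 1.28125.

1.28125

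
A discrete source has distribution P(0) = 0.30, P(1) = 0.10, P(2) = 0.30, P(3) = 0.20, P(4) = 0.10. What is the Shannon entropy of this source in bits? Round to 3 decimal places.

2.171 bits

H = −Σ pᵢ log₂ pᵢ.
−0.30·log₂(0.30) = 0.5211
−0.10·log₂(0.10) = 0.3322
−0.30·log₂(0.30) = 0.5211
−0.20·log₂(0.20) = 0.4644
−0.10·log₂(0.10) = 0.3322
Sum ≈ 2.1710 → 2.171 bits.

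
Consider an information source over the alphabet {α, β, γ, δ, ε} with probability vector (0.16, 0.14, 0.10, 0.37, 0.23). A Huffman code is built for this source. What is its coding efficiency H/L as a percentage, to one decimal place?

Entropy H = −Σ p log₂ p ≈ 2.1707 bits.
Huffman merges: 1/10+7/50→6/25; 4/25+23/100→39/100; 6/25+37/100→61/100; 39/100+61/100→1. L = 56/25 ≈ 2.2400.
Efficiency = H/L = 2.1707/2.2400 = 96.9%.

96.9%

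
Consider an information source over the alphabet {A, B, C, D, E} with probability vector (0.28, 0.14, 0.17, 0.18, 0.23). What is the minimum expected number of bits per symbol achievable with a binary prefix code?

2.31 bits/symbol

Repeatedly combine the two least-probable nodes; the expected code length is the sum of the merged weights.
merge 7/50 + 17/100 → 31/100
merge 9/50 + 23/100 → 41/100
merge 7/25 + 31/100 → 59/100
merge 41/100 + 59/100 → 1
L = 31/100 + 41/100 + 59/100 + 1 = 231/100 = 2.31 bits/symbol.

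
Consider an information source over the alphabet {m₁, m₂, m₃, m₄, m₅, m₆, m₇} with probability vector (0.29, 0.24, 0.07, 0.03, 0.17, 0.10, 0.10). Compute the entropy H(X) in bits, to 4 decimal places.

H = −Σ pᵢ log₂ pᵢ.
−0.29·log₂(0.29) = 0.5179
−0.24·log₂(0.24) = 0.4941
−0.07·log₂(0.07) = 0.2686
−0.03·log₂(0.03) = 0.1518
−0.17·log₂(0.17) = 0.4346
−0.10·log₂(0.10) = 0.3322
−0.10·log₂(0.10) = 0.3322
Sum ≈ 2.5313 → 2.5313 bits.

2.5313 bits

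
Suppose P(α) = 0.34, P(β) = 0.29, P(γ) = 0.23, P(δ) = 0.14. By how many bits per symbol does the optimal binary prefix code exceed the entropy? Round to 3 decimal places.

0.068 bits

Entropy H = −Σ p log₂ p ≈ 1.9319 bits.
Huffman merges: 7/50+23/100→37/100; 29/100+17/50→63/100; 37/100+63/100→1. L = 2 ≈ 2.0000.
L − H = 2.0000 − 1.9319 = 0.068 bits.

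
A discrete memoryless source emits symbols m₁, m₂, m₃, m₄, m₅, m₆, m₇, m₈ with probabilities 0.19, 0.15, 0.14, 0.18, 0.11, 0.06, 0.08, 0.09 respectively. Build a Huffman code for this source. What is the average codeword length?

2.95 bits/symbol

Repeatedly combine the two least-probable nodes; the expected code length is the sum of the merged weights.
merge 3/50 + 2/25 → 7/50
merge 9/100 + 11/100 → 1/5
merge 7/50 + 7/50 → 7/25
merge 3/20 + 9/50 → 33/100
merge 19/100 + 1/5 → 39/100
merge 7/25 + 33/100 → 61/100
merge 39/100 + 61/100 → 1
L = 7/50 + 1/5 + 7/25 + 33/100 + 39/100 + 61/100 + 1 = 59/20 = 2.95 bits/symbol.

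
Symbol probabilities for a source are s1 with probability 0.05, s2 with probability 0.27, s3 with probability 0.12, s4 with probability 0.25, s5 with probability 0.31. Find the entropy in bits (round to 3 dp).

2.117 bits

H = −Σ pᵢ log₂ pᵢ.
−0.05·log₂(0.05) = 0.2161
−0.27·log₂(0.27) = 0.5100
−0.12·log₂(0.12) = 0.3671
−0.25·log₂(0.25) = 0.5000
−0.31·log₂(0.31) = 0.5238
Sum ≈ 2.1170 → 2.117 bits.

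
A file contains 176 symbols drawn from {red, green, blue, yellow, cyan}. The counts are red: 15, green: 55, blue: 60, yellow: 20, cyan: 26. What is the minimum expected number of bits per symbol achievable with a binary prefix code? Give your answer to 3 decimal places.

2.199 bits/symbol

Probabilities are the counts divided by 176.
Repeatedly combine the two least-probable nodes; the expected code length is the sum of the merged weights.
merge 15/176 + 5/44 → 35/176
merge 13/88 + 35/176 → 61/176
merge 5/16 + 15/44 → 115/176
merge 61/176 + 115/176 → 1
L = 35/176 + 61/176 + 115/176 + 1 = 387/176 ≈ 2.199 bits/symbol.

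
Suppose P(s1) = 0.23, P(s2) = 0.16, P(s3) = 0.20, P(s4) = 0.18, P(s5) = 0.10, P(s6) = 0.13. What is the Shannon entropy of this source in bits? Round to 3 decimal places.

H = −Σ pᵢ log₂ pᵢ.
−0.23·log₂(0.23) = 0.4877
−0.16·log₂(0.16) = 0.4230
−0.20·log₂(0.20) = 0.4644
−0.18·log₂(0.18) = 0.4453
−0.10·log₂(0.10) = 0.3322
−0.13·log₂(0.13) = 0.3826
Sum ≈ 2.5352 → 2.535 bits.

2.535 bits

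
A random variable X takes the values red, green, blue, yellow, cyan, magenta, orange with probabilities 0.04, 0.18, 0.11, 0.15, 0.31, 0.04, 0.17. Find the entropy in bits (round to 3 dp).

2.536 bits

H = −Σ pᵢ log₂ pᵢ.
−0.04·log₂(0.04) = 0.1858
−0.18·log₂(0.18) = 0.4453
−0.11·log₂(0.11) = 0.3503
−0.15·log₂(0.15) = 0.4105
−0.31·log₂(0.31) = 0.5238
−0.04·log₂(0.04) = 0.1858
−0.17·log₂(0.17) = 0.4346
Sum ≈ 2.5360 → 2.536 bits.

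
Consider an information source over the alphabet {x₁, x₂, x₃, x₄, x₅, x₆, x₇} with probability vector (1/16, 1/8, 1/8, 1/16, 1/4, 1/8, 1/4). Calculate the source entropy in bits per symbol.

Each probability is a power of 1/2, so log₂(1/p) is an integer.
H = Σ p·log₂(1/p) = 1/16·4 + 1/8·3 + 1/8·3 + 1/16·4 + 1/4·2 + 1/8·3 + 1/4·2 = 2.625 bits.

2.625 bits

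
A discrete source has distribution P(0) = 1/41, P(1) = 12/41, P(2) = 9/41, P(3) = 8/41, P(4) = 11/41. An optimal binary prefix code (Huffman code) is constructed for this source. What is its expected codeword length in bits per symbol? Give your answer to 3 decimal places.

Repeatedly combine the two least-probable nodes; the expected code length is the sum of the merged weights.
merge 1/41 + 8/41 → 9/41
merge 9/41 + 9/41 → 18/41
merge 11/41 + 12/41 → 23/41
merge 18/41 + 23/41 → 1
L = 9/41 + 18/41 + 23/41 + 1 = 91/41 ≈ 2.220 bits/symbol.

2.220 bits/symbol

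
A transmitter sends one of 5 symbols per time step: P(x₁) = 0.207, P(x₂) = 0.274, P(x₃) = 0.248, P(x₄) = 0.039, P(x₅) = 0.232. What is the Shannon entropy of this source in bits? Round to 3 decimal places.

H = −Σ pᵢ log₂ pᵢ.
−0.207·log₂(0.207) = 0.4704
−0.274·log₂(0.274) = 0.5118
−0.248·log₂(0.248) = 0.4989
−0.039·log₂(0.039) = 0.1825
−0.232·log₂(0.232) = 0.4890
Sum ≈ 2.1525 → 2.153 bits.

2.153 bits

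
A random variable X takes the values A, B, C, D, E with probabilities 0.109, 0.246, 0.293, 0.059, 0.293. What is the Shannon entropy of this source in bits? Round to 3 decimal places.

H = −Σ pᵢ log₂ pᵢ.
−0.109·log₂(0.109) = 0.3485
−0.246·log₂(0.246) = 0.4977
−0.293·log₂(0.293) = 0.5189
−0.059·log₂(0.059) = 0.2409
−0.293·log₂(0.293) = 0.5189
Sum ≈ 2.1250 → 2.125 bits.

2.125 bits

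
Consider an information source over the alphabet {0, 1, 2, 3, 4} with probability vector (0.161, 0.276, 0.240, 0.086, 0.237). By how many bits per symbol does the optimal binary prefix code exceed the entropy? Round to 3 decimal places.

Entropy H = −Σ p log₂ p ≈ 2.2276 bits.
Huffman merges: 43/500+161/1000→247/1000; 237/1000+6/25→477/1000; 247/1000+69/250→523/1000; 477/1000+523/1000→1. L = 2247/1000 ≈ 2.2470.
L − H = 2.2470 − 2.2276 = 0.019 bits.

0.019 bits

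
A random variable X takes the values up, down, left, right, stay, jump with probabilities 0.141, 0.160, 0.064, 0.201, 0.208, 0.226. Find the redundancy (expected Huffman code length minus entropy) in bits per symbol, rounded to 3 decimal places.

0.069 bits

Entropy H = −Σ p log₂ p ≈ 2.4967 bits.
Huffman merges: 8/125+141/1000→41/200; 4/25+201/1000→361/1000; 41/200+26/125→413/1000; 113/500+361/1000→587/1000; 413/1000+587/1000→1. L = 1283/500 ≈ 2.5660.
L − H = 2.5660 − 2.4967 = 0.069 bits.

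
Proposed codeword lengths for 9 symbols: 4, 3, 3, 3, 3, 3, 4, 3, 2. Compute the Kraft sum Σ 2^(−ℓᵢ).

1.125

With common denominator 2^4 = 16: Σ 2^(−ℓᵢ) = 1/16 + 2/16 + 2/16 + 2/16 + 2/16 + 2/16 + 1/16 + 2/16 + 4/16 = 18/16 = 1.125.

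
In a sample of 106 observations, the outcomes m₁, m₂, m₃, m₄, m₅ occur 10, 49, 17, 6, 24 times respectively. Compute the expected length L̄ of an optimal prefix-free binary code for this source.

2 bits/symbol

Probabilities are the counts divided by 106.
Repeatedly combine the two least-probable nodes; the expected code length is the sum of the merged weights.
merge 3/53 + 5/53 → 8/53
merge 8/53 + 17/106 → 33/106
merge 12/53 + 33/106 → 57/106
merge 49/106 + 57/106 → 1
L = 8/53 + 33/106 + 57/106 + 1 = 2 bits/symbol.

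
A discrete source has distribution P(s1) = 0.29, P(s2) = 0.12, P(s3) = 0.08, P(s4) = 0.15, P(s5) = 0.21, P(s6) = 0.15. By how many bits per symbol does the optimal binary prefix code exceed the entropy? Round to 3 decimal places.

0.030 bits

Entropy H = −Σ p log₂ p ≈ 2.4704 bits.
Huffman merges: 2/25+3/25→1/5; 3/20+3/20→3/10; 1/5+21/100→41/100; 29/100+3/10→59/100; 41/100+59/100→1. L = 5/2 ≈ 2.5000.
L − H = 2.5000 − 2.4704 = 0.030 bits.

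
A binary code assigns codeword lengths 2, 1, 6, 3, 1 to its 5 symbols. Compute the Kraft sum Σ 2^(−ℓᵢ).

1.390625

With common denominator 2^6 = 64: Σ 2^(−ℓᵢ) = 16/64 + 32/64 + 1/64 + 8/64 + 32/64 = 89/64 = 1.390625.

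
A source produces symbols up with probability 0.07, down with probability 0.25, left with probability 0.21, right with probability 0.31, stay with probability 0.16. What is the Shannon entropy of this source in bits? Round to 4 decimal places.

H = −Σ pᵢ log₂ pᵢ.
−0.07·log₂(0.07) = 0.2686
−0.25·log₂(0.25) = 0.5000
−0.21·log₂(0.21) = 0.4728
−0.31·log₂(0.31) = 0.5238
−0.16·log₂(0.16) = 0.4230
Sum ≈ 2.1882 → 2.1882 bits.

2.1882 bits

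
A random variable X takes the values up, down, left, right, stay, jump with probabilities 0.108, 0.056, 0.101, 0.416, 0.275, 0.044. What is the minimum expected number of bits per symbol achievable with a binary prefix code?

Repeatedly combine the two least-probable nodes; the expected code length is the sum of the merged weights.
merge 11/250 + 7/125 → 1/10
merge 1/10 + 101/1000 → 201/1000
merge 27/250 + 201/1000 → 309/1000
merge 11/40 + 309/1000 → 73/125
merge 52/125 + 73/125 → 1
L = 1/10 + 201/1000 + 309/1000 + 73/125 + 1 = 1097/500 = 2.194 bits/symbol.

2.194 bits/symbol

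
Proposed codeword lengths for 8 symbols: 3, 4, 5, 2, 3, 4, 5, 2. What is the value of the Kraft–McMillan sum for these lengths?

With common denominator 2^5 = 32: Σ 2^(−ℓᵢ) = 4/32 + 2/32 + 1/32 + 8/32 + 4/32 + 2/32 + 1/32 + 8/32 = 30/32 = 0.9375.

0.9375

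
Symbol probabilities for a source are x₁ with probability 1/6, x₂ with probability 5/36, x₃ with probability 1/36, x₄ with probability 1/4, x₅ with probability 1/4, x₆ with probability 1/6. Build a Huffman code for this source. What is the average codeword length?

2.5 bits/symbol

Repeatedly combine the two least-probable nodes; the expected code length is the sum of the merged weights.
merge 1/36 + 5/36 → 1/6
merge 1/6 + 1/6 → 1/3
merge 1/6 + 1/4 → 5/12
merge 1/4 + 1/3 → 7/12
merge 5/12 + 7/12 → 1
L = 1/6 + 1/3 + 5/12 + 7/12 + 1 = 5/2 = 2.5 bits/symbol.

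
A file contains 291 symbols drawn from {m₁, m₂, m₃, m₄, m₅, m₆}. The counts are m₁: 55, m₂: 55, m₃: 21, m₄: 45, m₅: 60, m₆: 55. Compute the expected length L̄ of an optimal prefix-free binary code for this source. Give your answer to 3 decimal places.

Probabilities are the counts divided by 291.
Repeatedly combine the two least-probable nodes; the expected code length is the sum of the merged weights.
merge 7/97 + 15/97 → 22/97
merge 55/291 + 55/291 → 110/291
merge 55/291 + 20/97 → 115/291
merge 22/97 + 110/291 → 176/291
merge 115/291 + 176/291 → 1
L = 22/97 + 110/291 + 115/291 + 176/291 + 1 = 758/291 ≈ 2.605 bits/symbol.

2.605 bits/symbol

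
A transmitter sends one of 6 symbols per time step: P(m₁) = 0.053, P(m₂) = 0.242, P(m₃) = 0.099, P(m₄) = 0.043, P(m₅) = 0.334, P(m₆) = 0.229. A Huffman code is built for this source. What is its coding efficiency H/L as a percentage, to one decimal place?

Entropy H = −Σ p log₂ p ≈ 2.2609 bits.
Huffman merges: 43/1000+53/1000→12/125; 12/125+99/1000→39/200; 39/200+229/1000→53/125; 121/500+167/500→72/125; 53/125+72/125→1. L = 2291/1000 ≈ 2.2910.
Efficiency = H/L = 2.2609/2.2910 = 98.7%.

98.7%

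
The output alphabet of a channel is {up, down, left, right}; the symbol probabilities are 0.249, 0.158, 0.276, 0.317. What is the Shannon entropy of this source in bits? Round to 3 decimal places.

H = −Σ pᵢ log₂ pᵢ.
−0.249·log₂(0.249) = 0.4994
−0.158·log₂(0.158) = 0.4206
−0.276·log₂(0.276) = 0.5126
−0.317·log₂(0.317) = 0.5254
Sum ≈ 1.9581 → 1.958 bits.

1.958 bits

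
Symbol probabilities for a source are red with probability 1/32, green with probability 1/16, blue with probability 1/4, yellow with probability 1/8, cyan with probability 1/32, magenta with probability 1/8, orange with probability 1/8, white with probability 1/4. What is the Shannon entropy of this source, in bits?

Each probability is a power of 1/2, so log₂(1/p) is an integer.
H = Σ p·log₂(1/p) = 1/32·5 + 1/16·4 + 1/4·2 + 1/8·3 + 1/32·5 + 1/8·3 + 1/8·3 + 1/4·2 = 2.6875 bits.

2.6875 bits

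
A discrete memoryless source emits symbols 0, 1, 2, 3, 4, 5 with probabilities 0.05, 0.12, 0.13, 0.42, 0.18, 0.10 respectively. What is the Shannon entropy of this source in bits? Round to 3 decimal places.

H = −Σ pᵢ log₂ pᵢ.
−0.05·log₂(0.05) = 0.2161
−0.12·log₂(0.12) = 0.3671
−0.13·log₂(0.13) = 0.3826
−0.42·log₂(0.42) = 0.5256
−0.18·log₂(0.18) = 0.4453
−0.10·log₂(0.10) = 0.3322
Sum ≈ 2.2690 → 2.269 bits.

2.269 bits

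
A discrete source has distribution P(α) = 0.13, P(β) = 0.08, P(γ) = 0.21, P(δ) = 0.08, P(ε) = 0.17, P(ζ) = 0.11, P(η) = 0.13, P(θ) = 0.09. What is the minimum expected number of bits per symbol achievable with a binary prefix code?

Repeatedly combine the two least-probable nodes; the expected code length is the sum of the merged weights.
merge 2/25 + 2/25 → 4/25
merge 9/100 + 11/100 → 1/5
merge 13/100 + 13/100 → 13/50
merge 4/25 + 17/100 → 33/100
merge 1/5 + 21/100 → 41/100
merge 13/50 + 33/100 → 59/100
merge 41/100 + 59/100 → 1
L = 4/25 + 1/5 + 13/50 + 33/100 + 41/100 + 59/100 + 1 = 59/20 = 2.95 bits/symbol.

2.95 bits/symbol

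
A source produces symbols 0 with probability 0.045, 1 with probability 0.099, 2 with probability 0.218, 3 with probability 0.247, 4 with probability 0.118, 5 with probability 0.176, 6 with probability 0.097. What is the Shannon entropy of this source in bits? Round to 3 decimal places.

H = −Σ pᵢ log₂ pᵢ.
−0.045·log₂(0.045) = 0.2013
−0.099·log₂(0.099) = 0.3303
−0.218·log₂(0.218) = 0.4791
−0.247·log₂(0.247) = 0.4983
−0.118·log₂(0.118) = 0.3638
−0.176·log₂(0.176) = 0.4411
−0.097·log₂(0.097) = 0.3265
Sum ≈ 2.6404 → 2.640 bits.

2.640 bits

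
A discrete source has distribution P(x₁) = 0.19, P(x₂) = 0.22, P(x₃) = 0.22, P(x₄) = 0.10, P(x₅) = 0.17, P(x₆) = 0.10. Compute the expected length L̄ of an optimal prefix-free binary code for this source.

2.56 bits/symbol

Repeatedly combine the two least-probable nodes; the expected code length is the sum of the merged weights.
merge 1/10 + 1/10 → 1/5
merge 17/100 + 19/100 → 9/25
merge 1/5 + 11/50 → 21/50
merge 11/50 + 9/25 → 29/50
merge 21/50 + 29/50 → 1
L = 1/5 + 9/25 + 21/50 + 29/50 + 1 = 64/25 = 2.56 bits/symbol.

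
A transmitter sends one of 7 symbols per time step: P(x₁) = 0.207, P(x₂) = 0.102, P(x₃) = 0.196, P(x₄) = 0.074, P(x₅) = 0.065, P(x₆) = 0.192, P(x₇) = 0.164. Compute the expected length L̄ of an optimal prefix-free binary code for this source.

2.736 bits/symbol

Repeatedly combine the two least-probable nodes; the expected code length is the sum of the merged weights.
merge 13/200 + 37/500 → 139/1000
merge 51/500 + 139/1000 → 241/1000
merge 41/250 + 24/125 → 89/250
merge 49/250 + 207/1000 → 403/1000
merge 241/1000 + 89/250 → 597/1000
merge 403/1000 + 597/1000 → 1
L = 139/1000 + 241/1000 + 89/250 + 403/1000 + 597/1000 + 1 = 342/125 = 2.736 bits/symbol.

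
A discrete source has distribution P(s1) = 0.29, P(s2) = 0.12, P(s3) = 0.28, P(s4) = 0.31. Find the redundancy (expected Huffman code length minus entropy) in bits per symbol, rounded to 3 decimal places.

Entropy H = −Σ p log₂ p ≈ 1.9230 bits.
Huffman merges: 3/25+7/25→2/5; 29/100+31/100→3/5; 2/5+3/5→1. L = 2 ≈ 2.0000.
L − H = 2.0000 − 1.9230 = 0.077 bits.

0.077 bits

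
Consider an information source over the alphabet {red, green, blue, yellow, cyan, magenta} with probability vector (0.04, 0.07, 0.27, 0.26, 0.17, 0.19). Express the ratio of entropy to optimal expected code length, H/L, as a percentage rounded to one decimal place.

98.7%

Entropy H = −Σ p log₂ p ≈ 2.3594 bits.
Huffman merges: 1/25+7/100→11/100; 11/100+17/100→7/25; 19/100+13/50→9/20; 27/100+7/25→11/20; 9/20+11/20→1. L = 239/100 ≈ 2.3900.
Efficiency = H/L = 2.3594/2.3900 = 98.7%.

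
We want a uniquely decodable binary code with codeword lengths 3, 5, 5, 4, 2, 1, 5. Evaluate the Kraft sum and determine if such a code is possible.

With common denominator 2^5 = 32: Σ 2^(−ℓᵢ) = 4/32 + 1/32 + 1/32 + 2/32 + 8/32 + 16/32 + 1/32 = 33/32 = 1.03125.
Kraft's inequality requires Σ ≤ 1; here Σ = 1.03125 > 1, so no such prefix code exists.

1.03125; no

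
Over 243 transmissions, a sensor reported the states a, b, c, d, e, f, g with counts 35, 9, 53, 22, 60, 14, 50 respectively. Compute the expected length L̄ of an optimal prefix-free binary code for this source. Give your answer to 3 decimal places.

2.609 bits/symbol

Probabilities are the counts divided by 243.
Repeatedly combine the two least-probable nodes; the expected code length is the sum of the merged weights.
merge 1/27 + 14/243 → 23/243
merge 22/243 + 23/243 → 5/27
merge 35/243 + 5/27 → 80/243
merge 50/243 + 53/243 → 103/243
merge 20/81 + 80/243 → 140/243
merge 103/243 + 140/243 → 1
L = 23/243 + 5/27 + 80/243 + 103/243 + 140/243 + 1 = 634/243 ≈ 2.609 bits/symbol.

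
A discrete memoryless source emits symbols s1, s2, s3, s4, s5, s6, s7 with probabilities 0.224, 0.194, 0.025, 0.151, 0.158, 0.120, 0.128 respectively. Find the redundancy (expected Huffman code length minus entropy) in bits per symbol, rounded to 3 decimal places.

0.072 bits

Entropy H = −Σ p log₂ p ≈ 2.6546 bits.
Huffman merges: 1/40+3/25→29/200; 16/125+29/200→273/1000; 151/1000+79/500→309/1000; 97/500+28/125→209/500; 273/1000+309/1000→291/500; 209/500+291/500→1. L = 2727/1000 ≈ 2.7270.
L − H = 2.7270 − 2.6546 = 0.072 bits.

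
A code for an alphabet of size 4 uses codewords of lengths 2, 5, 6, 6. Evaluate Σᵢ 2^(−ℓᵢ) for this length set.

0.3125

With common denominator 2^6 = 64: Σ 2^(−ℓᵢ) = 16/64 + 2/64 + 1/64 + 1/64 = 20/64 = 0.3125.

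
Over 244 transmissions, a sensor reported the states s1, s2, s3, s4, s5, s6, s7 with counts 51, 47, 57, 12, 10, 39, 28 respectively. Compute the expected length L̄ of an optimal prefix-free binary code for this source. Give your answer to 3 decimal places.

2.648 bits/symbol

Probabilities are the counts divided by 244.
Repeatedly combine the two least-probable nodes; the expected code length is the sum of the merged weights.
merge 5/122 + 3/61 → 11/122
merge 11/122 + 7/61 → 25/122
merge 39/244 + 47/244 → 43/122
merge 25/122 + 51/244 → 101/244
merge 57/244 + 43/122 → 143/244
merge 101/244 + 143/244 → 1
L = 11/122 + 25/122 + 43/122 + 101/244 + 143/244 + 1 = 323/122 ≈ 2.648 bits/symbol.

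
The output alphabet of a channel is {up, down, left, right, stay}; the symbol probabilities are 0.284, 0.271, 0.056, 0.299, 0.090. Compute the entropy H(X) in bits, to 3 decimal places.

H = −Σ pᵢ log₂ pᵢ.
−0.284·log₂(0.284) = 0.5158
−0.271·log₂(0.271) = 0.5105
−0.056·log₂(0.056) = 0.2329
−0.299·log₂(0.299) = 0.5208
−0.090·log₂(0.090) = 0.3127
Sum ≈ 2.0925 → 2.093 bits.

2.093 bits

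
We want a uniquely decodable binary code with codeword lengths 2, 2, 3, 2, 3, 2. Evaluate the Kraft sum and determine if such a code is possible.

With common denominator 2^3 = 8: Σ 2^(−ℓᵢ) = 2/8 + 2/8 + 1/8 + 2/8 + 1/8 + 2/8 = 10/8 = 1.25.
Kraft's inequality requires Σ ≤ 1; here Σ = 1.25 > 1, so no such prefix code exists.

1.25; no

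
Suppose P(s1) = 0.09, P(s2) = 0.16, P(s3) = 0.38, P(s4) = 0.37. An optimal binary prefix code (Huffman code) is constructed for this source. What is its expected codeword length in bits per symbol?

1.87 bits/symbol

Repeatedly combine the two least-probable nodes; the expected code length is the sum of the merged weights.
merge 9/100 + 4/25 → 1/4
merge 1/4 + 37/100 → 31/50
merge 19/50 + 31/50 → 1
L = 1/4 + 31/50 + 1 = 187/100 = 1.87 bits/symbol.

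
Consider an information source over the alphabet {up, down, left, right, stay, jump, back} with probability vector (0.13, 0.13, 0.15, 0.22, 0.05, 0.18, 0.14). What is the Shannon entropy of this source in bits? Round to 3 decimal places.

H = −Σ pᵢ log₂ pᵢ.
−0.13·log₂(0.13) = 0.3826
−0.13·log₂(0.13) = 0.3826
−0.15·log₂(0.15) = 0.4105
−0.22·log₂(0.22) = 0.4806
−0.05·log₂(0.05) = 0.2161
−0.18·log₂(0.18) = 0.4453
−0.14·log₂(0.14) = 0.3971
Sum ≈ 2.7149 → 2.715 bits.

2.715 bits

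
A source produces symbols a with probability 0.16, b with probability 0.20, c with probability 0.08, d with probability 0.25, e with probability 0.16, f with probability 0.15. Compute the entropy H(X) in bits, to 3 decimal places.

H = −Σ pᵢ log₂ pᵢ.
−0.16·log₂(0.16) = 0.4230
−0.20·log₂(0.20) = 0.4644
−0.08·log₂(0.08) = 0.2915
−0.25·log₂(0.25) = 0.5000
−0.16·log₂(0.16) = 0.4230
−0.15·log₂(0.15) = 0.4105
Sum ≈ 2.5125 → 2.512 bits.

2.512 bits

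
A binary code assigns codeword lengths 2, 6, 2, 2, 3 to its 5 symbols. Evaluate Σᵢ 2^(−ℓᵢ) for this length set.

With common denominator 2^6 = 64: Σ 2^(−ℓᵢ) = 16/64 + 1/64 + 16/64 + 16/64 + 8/64 = 57/64 = 0.890625.

0.890625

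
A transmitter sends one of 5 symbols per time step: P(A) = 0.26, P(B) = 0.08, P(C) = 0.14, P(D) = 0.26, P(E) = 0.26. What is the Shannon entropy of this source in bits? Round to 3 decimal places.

2.204 bits

H = −Σ pᵢ log₂ pᵢ.
−0.26·log₂(0.26) = 0.5053
−0.08·log₂(0.08) = 0.2915
−0.14·log₂(0.14) = 0.3971
−0.26·log₂(0.26) = 0.5053
−0.26·log₂(0.26) = 0.5053
Sum ≈ 2.2045 → 2.204 bits.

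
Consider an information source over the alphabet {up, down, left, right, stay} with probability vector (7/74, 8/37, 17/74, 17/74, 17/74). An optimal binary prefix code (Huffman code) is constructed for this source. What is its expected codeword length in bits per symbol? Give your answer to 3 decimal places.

Repeatedly combine the two least-probable nodes; the expected code length is the sum of the merged weights.
merge 7/74 + 8/37 → 23/74
merge 17/74 + 17/74 → 17/37
merge 17/74 + 23/74 → 20/37
merge 17/37 + 20/37 → 1
L = 23/74 + 17/37 + 20/37 + 1 = 171/74 ≈ 2.311 bits/symbol.

2.311 bits/symbol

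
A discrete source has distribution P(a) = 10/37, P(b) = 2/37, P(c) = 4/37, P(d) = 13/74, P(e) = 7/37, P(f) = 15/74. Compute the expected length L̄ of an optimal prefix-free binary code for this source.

2.5 bits/symbol

Repeatedly combine the two least-probable nodes; the expected code length is the sum of the merged weights.
merge 2/37 + 4/37 → 6/37
merge 6/37 + 13/74 → 25/74
merge 7/37 + 15/74 → 29/74
merge 10/37 + 25/74 → 45/74
merge 29/74 + 45/74 → 1
L = 6/37 + 25/74 + 29/74 + 45/74 + 1 = 5/2 = 2.5 bits/symbol.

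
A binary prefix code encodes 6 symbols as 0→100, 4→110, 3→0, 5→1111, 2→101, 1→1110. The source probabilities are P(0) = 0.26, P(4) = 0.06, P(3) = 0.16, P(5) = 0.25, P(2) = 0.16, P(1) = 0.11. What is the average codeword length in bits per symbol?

L̄ = Σ pᵢ·ℓᵢ = 0.26·3 + 0.06·3 + 0.16·1 + 0.25·4 + 0.16·3 + 0.11·4 = 3.04 bits/symbol.

3.04 bits/symbol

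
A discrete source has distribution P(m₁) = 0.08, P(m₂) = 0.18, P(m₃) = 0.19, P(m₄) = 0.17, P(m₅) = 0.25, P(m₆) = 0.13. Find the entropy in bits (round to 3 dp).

H = −Σ pᵢ log₂ pᵢ.
−0.08·log₂(0.08) = 0.2915
−0.18·log₂(0.18) = 0.4453
−0.19·log₂(0.19) = 0.4552
−0.17·log₂(0.17) = 0.4346
−0.25·log₂(0.25) = 0.5000
−0.13·log₂(0.13) = 0.3826
Sum ≈ 2.5093 → 2.509 bits.

2.509 bits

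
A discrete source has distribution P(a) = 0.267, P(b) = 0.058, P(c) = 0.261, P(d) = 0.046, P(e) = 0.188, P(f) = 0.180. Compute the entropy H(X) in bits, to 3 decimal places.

H = −Σ pᵢ log₂ pᵢ.
−0.267·log₂(0.267) = 0.5087
−0.058·log₂(0.058) = 0.2383
−0.261·log₂(0.261) = 0.5058
−0.046·log₂(0.046) = 0.2043
−0.188·log₂(0.188) = 0.4533
−0.180·log₂(0.180) = 0.4453
Sum ≈ 2.3557 → 2.356 bits.

2.356 bits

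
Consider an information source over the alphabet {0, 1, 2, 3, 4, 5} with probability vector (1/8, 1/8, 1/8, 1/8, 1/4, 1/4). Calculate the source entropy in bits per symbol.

Each probability is a power of 1/2, so log₂(1/p) is an integer.
H = Σ p·log₂(1/p) = 1/8·3 + 1/8·3 + 1/8·3 + 1/8·3 + 1/4·2 + 1/4·2 = 2.5 bits.

2.5 bits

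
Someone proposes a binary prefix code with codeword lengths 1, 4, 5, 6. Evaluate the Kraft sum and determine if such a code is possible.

0.609375; yes

With common denominator 2^6 = 64: Σ 2^(−ℓᵢ) = 32/64 + 4/64 + 2/64 + 1/64 = 39/64 = 0.609375.
Kraft's inequality requires Σ ≤ 1; here Σ = 0.609375 ≤ 1, so such a prefix code exists.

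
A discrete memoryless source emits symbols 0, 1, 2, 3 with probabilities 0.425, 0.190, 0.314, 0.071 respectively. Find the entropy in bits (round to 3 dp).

H = −Σ pᵢ log₂ pᵢ.
−0.425·log₂(0.425) = 0.5246
−0.190·log₂(0.190) = 0.4552
−0.314·log₂(0.314) = 0.5247
−0.071·log₂(0.071) = 0.2709
Sum ≈ 1.7756 → 1.776 bits.

1.776 bits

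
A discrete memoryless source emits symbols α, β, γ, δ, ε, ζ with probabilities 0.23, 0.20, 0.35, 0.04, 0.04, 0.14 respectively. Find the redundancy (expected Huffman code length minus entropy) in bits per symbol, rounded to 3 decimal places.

Entropy H = −Σ p log₂ p ≈ 2.2508 bits.
Huffman merges: 1/25+1/25→2/25; 2/25+7/50→11/50; 1/5+11/50→21/50; 23/100+7/20→29/50; 21/50+29/50→1. L = 23/10 ≈ 2.3000.
L − H = 2.3000 − 2.2508 = 0.049 bits.

0.049 bits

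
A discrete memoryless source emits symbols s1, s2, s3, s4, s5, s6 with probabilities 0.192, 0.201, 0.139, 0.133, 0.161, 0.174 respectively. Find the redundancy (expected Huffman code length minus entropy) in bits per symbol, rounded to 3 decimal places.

Entropy H = −Σ p log₂ p ≈ 2.5684 bits.
Huffman merges: 133/1000+139/1000→34/125; 161/1000+87/500→67/200; 24/125+201/1000→393/1000; 34/125+67/200→607/1000; 393/1000+607/1000→1. L = 2607/1000 ≈ 2.6070.
L − H = 2.6070 − 2.5684 = 0.039 bits.

0.039 bits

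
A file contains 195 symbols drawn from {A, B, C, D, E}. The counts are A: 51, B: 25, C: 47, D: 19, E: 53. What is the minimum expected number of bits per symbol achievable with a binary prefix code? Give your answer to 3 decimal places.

2.226 bits/symbol

Probabilities are the counts divided by 195.
Repeatedly combine the two least-probable nodes; the expected code length is the sum of the merged weights.
merge 19/195 + 5/39 → 44/195
merge 44/195 + 47/195 → 7/15
merge 17/65 + 53/195 → 8/15
merge 7/15 + 8/15 → 1
L = 44/195 + 7/15 + 8/15 + 1 = 434/195 ≈ 2.226 bits/symbol.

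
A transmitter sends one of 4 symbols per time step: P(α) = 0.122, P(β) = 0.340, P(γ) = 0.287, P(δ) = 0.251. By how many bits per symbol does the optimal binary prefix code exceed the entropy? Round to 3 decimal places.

0.083 bits

Entropy H = −Σ p log₂ p ≈ 1.9169 bits.
Huffman merges: 61/500+251/1000→373/1000; 287/1000+17/50→627/1000; 373/1000+627/1000→1. L = 2 ≈ 2.0000.
L − H = 2.0000 − 1.9169 = 0.083 bits.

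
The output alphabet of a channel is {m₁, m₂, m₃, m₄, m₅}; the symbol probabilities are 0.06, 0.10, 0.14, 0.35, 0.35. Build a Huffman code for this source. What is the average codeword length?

Repeatedly combine the two least-probable nodes; the expected code length is the sum of the merged weights.
merge 3/50 + 1/10 → 4/25
merge 7/50 + 4/25 → 3/10
merge 3/10 + 7/20 → 13/20
merge 7/20 + 13/20 → 1
L = 4/25 + 3/10 + 13/20 + 1 = 211/100 = 2.11 bits/symbol.

2.11 bits/symbol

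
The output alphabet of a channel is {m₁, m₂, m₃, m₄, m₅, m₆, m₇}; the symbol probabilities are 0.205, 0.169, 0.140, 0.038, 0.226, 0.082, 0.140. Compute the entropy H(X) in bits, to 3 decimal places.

H = −Σ pᵢ log₂ pᵢ.
−0.205·log₂(0.205) = 0.4687
−0.169·log₂(0.169) = 0.4335
−0.140·log₂(0.140) = 0.3971
−0.038·log₂(0.038) = 0.1793
−0.226·log₂(0.226) = 0.4849
−0.082·log₂(0.082) = 0.2959
−0.140·log₂(0.140) = 0.3971
Sum ≈ 2.6564 → 2.656 bits.

2.656 bits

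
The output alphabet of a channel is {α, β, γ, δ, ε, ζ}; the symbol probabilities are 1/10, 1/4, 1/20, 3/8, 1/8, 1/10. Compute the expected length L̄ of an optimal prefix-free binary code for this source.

Repeatedly combine the two least-probable nodes; the expected code length is the sum of the merged weights.
merge 1/20 + 1/10 → 3/20
merge 1/10 + 1/8 → 9/40
merge 3/20 + 9/40 → 3/8
merge 1/4 + 3/8 → 5/8
merge 3/8 + 5/8 → 1
L = 3/20 + 9/40 + 3/8 + 5/8 + 1 = 19/8 = 2.375 bits/symbol.

2.375 bits/symbol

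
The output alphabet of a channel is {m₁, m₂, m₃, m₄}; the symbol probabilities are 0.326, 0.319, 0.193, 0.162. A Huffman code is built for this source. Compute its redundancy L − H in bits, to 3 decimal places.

Entropy H = −Σ p log₂ p ≈ 1.9364 bits.
Huffman merges: 81/500+193/1000→71/200; 319/1000+163/500→129/200; 71/200+129/200→1. L = 2 ≈ 2.0000.
L − H = 2.0000 − 1.9364 = 0.064 bits.

0.064 bits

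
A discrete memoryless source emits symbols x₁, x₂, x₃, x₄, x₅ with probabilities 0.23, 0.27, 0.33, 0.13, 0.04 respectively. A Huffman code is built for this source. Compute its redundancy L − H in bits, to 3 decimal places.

Entropy H = −Σ p log₂ p ≈ 2.0939 bits.
Huffman merges: 1/25+13/100→17/100; 17/100+23/100→2/5; 27/100+33/100→3/5; 2/5+3/5→1. L = 217/100 ≈ 2.1700.
L − H = 2.1700 − 2.0939 = 0.076 bits.

0.076 bits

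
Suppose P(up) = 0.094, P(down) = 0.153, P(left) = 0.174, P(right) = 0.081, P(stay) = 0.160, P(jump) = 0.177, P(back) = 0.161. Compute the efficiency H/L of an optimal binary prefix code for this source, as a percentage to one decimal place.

97.7%

Entropy H = −Σ p log₂ p ≈ 2.7571 bits.
Huffman merges: 81/1000+47/500→7/40; 153/1000+4/25→313/1000; 161/1000+87/500→67/200; 7/40+177/1000→44/125; 313/1000+67/200→81/125; 44/125+81/125→1. L = 2823/1000 ≈ 2.8230.
Efficiency = H/L = 2.7571/2.8230 = 97.7%.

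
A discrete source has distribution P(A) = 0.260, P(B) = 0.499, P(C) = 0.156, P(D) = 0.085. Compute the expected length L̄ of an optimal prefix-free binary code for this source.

Repeatedly combine the two least-probable nodes; the expected code length is the sum of the merged weights.
merge 17/200 + 39/250 → 241/1000
merge 241/1000 + 13/50 → 501/1000
merge 499/1000 + 501/1000 → 1
L = 241/1000 + 501/1000 + 1 = 871/500 = 1.742 bits/symbol.

1.742 bits/symbol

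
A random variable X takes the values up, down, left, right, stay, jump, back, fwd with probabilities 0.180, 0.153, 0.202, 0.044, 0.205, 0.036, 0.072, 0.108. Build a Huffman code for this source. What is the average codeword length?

2.825 bits/symbol

Repeatedly combine the two least-probable nodes; the expected code length is the sum of the merged weights.
merge 9/250 + 11/250 → 2/25
merge 9/125 + 2/25 → 19/125
merge 27/250 + 19/125 → 13/50
merge 153/1000 + 9/50 → 333/1000
merge 101/500 + 41/200 → 407/1000
merge 13/50 + 333/1000 → 593/1000
merge 407/1000 + 593/1000 → 1
L = 2/25 + 19/125 + 13/50 + 333/1000 + 407/1000 + 593/1000 + 1 = 113/40 = 2.825 bits/symbol.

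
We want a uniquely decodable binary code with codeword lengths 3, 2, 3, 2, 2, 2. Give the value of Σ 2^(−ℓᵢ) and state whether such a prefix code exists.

1.25; no

With common denominator 2^3 = 8: Σ 2^(−ℓᵢ) = 1/8 + 2/8 + 1/8 + 2/8 + 2/8 + 2/8 = 10/8 = 1.25.
Kraft's inequality requires Σ ≤ 1; here Σ = 1.25 > 1, so no such prefix code exists.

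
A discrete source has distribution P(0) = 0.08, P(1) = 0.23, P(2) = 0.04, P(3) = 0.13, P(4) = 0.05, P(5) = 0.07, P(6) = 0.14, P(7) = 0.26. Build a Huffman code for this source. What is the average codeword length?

Repeatedly combine the two least-probable nodes; the expected code length is the sum of the merged weights.
merge 1/25 + 1/20 → 9/100
merge 7/100 + 2/25 → 3/20
merge 9/100 + 13/100 → 11/50
merge 7/50 + 3/20 → 29/100
merge 11/50 + 23/100 → 9/20
merge 13/50 + 29/100 → 11/20
merge 9/20 + 11/20 → 1
L = 9/100 + 3/20 + 11/50 + 29/100 + 9/20 + 11/20 + 1 = 11/4 = 2.75 bits/symbol.

2.75 bits/symbol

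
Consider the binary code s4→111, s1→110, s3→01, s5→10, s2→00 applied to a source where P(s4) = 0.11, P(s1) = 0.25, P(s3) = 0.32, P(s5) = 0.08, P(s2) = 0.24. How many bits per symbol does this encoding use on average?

L̄ = Σ pᵢ·ℓᵢ = 0.11·3 + 0.25·3 + 0.32·2 + 0.08·2 + 0.24·2 = 2.36 bits/symbol.

2.36 bits/symbol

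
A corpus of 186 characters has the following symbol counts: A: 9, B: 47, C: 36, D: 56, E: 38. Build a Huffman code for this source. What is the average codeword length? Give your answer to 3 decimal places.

Probabilities are the counts divided by 186.
Repeatedly combine the two least-probable nodes; the expected code length is the sum of the merged weights.
merge 3/62 + 6/31 → 15/62
merge 19/93 + 15/62 → 83/186
merge 47/186 + 28/93 → 103/186
merge 83/186 + 103/186 → 1
L = 15/62 + 83/186 + 103/186 + 1 = 139/62 ≈ 2.242 bits/symbol.

2.242 bits/symbol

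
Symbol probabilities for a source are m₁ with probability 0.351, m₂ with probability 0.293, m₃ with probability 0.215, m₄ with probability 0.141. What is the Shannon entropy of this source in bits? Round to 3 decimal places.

1.924 bits

H = −Σ pᵢ log₂ pᵢ.
−0.351·log₂(0.351) = 0.5302
−0.293·log₂(0.293) = 0.5189
−0.215·log₂(0.215) = 0.4768
−0.141·log₂(0.141) = 0.3985
Sum ≈ 1.9244 → 1.924 bits.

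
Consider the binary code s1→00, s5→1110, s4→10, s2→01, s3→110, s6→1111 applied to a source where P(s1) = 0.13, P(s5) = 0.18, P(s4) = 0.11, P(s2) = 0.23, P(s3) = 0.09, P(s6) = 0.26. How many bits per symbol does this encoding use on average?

2.97 bits/symbol

L̄ = Σ pᵢ·ℓᵢ = 0.13·2 + 0.18·4 + 0.11·2 + 0.23·2 + 0.09·3 + 0.26·4 = 2.97 bits/symbol.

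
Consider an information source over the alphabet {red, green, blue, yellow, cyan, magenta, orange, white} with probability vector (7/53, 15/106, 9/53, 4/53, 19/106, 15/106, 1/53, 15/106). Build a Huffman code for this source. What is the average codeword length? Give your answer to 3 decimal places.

2.915 bits/symbol

Repeatedly combine the two least-probable nodes; the expected code length is the sum of the merged weights.
merge 1/53 + 4/53 → 5/53
merge 5/53 + 7/53 → 12/53
merge 15/106 + 15/106 → 15/53
merge 15/106 + 9/53 → 33/106
merge 19/106 + 12/53 → 43/106
merge 15/53 + 33/106 → 63/106
merge 43/106 + 63/106 → 1
L = 5/53 + 12/53 + 15/53 + 33/106 + 43/106 + 63/106 + 1 = 309/106 ≈ 2.915 bits/symbol.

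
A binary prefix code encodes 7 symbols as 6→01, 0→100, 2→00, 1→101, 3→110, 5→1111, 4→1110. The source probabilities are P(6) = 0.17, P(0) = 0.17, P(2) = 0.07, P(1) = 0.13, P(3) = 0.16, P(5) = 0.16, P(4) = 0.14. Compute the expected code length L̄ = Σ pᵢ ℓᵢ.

L̄ = Σ pᵢ·ℓᵢ = 0.17·2 + 0.17·3 + 0.07·2 + 0.13·3 + 0.16·3 + 0.16·4 + 0.14·4 = 3.06 bits/symbol.

3.06 bits/symbol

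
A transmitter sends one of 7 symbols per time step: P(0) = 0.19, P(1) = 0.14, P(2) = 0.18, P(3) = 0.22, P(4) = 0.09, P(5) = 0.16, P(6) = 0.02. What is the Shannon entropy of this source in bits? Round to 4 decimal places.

H = −Σ pᵢ log₂ pᵢ.
−0.19·log₂(0.19) = 0.4552
−0.14·log₂(0.14) = 0.3971
−0.18·log₂(0.18) = 0.4453
−0.22·log₂(0.22) = 0.4806
−0.09·log₂(0.09) = 0.3127
−0.16·log₂(0.16) = 0.4230
−0.02·log₂(0.02) = 0.1129
Sum ≈ 2.6268 → 2.6268 bits.

2.6268 bits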